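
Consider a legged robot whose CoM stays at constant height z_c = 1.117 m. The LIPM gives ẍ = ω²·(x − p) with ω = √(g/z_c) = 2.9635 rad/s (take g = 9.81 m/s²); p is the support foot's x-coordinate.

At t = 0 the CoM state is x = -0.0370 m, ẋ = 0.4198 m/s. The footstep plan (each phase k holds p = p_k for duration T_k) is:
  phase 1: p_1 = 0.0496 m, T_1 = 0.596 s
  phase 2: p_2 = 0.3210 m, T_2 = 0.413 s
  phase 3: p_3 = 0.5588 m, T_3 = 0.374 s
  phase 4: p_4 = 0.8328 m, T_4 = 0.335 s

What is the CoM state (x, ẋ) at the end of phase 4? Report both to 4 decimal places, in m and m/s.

phase 1: p=0.0496, T=0.596, ωT=1.766246, cosh=3.009915, sinh=2.838941; start (x,ẋ)=(-0.037000, 0.419800) → end (x,ẋ)=(0.191097, 0.534979)
phase 2: p=0.3210, T=0.413, ωT=1.223925, cosh=1.847292, sinh=1.553218; start (x,ẋ)=(0.191097, 0.534979) → end (x,ẋ)=(0.361422, 0.390322)
phase 3: p=0.5588, T=0.374, ωT=1.108349, cosh=1.679728, sinh=1.349625; start (x,ẋ)=(0.361422, 0.390322) → end (x,ẋ)=(0.405017, -0.133800)
phase 4: p=0.8328, T=0.335, ωT=0.992772, cosh=1.534627, sinh=1.164079; start (x,ẋ)=(0.405017, -0.133800) → end (x,ẋ)=(0.123756, -1.681076)

x = 0.1238, ẋ = -1.6811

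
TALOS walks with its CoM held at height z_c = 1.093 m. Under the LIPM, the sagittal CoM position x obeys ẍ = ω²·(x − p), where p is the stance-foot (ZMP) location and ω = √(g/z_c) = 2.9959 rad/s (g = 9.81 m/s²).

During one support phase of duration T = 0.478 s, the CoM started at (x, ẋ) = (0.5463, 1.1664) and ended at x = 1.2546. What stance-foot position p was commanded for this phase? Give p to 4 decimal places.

ωT = 2.9959·0.478 = 1.432040; cosh(ωT) = 2.213027, sinh(ωT) = 1.974206
x(T) = p + (x₀−p)·cosh(ωT) + (ẋ₀/ω)·sinh(ωT) ⇒ p·(1 − cosh) = x(T) − x₀·cosh − (ẋ₀/ω)·sinh
numerator   = 1.2546 − (0.5463)·2.213027 − (1.1664/2.9959)·1.974206 = -0.722999
denominator = 1 − 2.213027 = -1.213027
p = -0.722999 / -1.213027 = 0.5960

p = 0.5960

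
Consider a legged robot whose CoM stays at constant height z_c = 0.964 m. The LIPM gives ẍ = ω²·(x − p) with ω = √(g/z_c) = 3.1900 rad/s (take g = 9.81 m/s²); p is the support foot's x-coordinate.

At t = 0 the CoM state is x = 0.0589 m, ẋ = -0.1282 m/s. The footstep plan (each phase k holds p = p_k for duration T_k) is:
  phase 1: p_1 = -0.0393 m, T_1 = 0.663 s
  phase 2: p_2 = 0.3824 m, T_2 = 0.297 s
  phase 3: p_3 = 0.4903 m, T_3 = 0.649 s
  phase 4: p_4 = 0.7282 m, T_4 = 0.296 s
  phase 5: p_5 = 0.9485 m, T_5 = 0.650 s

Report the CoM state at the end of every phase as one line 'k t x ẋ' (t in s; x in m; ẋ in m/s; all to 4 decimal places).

1 0.6630 0.2095 0.7404
2 0.9600 0.3802 0.4939
3 1.6090 0.6509 0.6189
4 1.9050 0.8254 0.6468
5 2.5550 1.2449 1.0762

phase 1: p=-0.0393, T=0.663, ωT=2.114970, cosh=4.204987, sinh=4.084350; start (x,ẋ)=(0.058900, -0.128200) → end (x,ẋ)=(0.209488, 0.740376)
phase 2: p=0.3824, T=0.297, ωT=0.947430, cosh=1.483405, sinh=1.095668; start (x,ẋ)=(0.209488, 0.740376) → end (x,ẋ)=(0.380198, 0.493917)
phase 3: p=0.4903, T=0.649, ωT=2.070310, cosh=4.026713, sinh=3.900567; start (x,ẋ)=(0.380198, 0.493917) → end (x,ẋ)=(0.650884, 0.618876)
phase 4: p=0.7282, T=0.296, ωT=0.944240, cosh=1.479917, sinh=1.090942; start (x,ẋ)=(0.650884, 0.618876) → end (x,ẋ)=(0.825428, 0.646819)
phase 5: p=0.9485, T=0.650, ωT=2.073500, cosh=4.039177, sinh=3.913432; start (x,ẋ)=(0.825428, 0.646819) → end (x,ẋ)=(1.244895, 1.076203)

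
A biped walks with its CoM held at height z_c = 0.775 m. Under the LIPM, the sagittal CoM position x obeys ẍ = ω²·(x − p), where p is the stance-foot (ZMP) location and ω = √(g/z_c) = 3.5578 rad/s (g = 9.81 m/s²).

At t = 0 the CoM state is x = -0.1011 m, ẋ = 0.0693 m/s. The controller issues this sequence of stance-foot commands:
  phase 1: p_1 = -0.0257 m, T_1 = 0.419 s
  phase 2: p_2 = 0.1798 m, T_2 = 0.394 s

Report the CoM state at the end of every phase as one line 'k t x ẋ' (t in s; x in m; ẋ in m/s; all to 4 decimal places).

phase 1: p=-0.0257, T=0.419, ωT=1.490718, cosh=2.332747, sinh=2.107536; start (x,ẋ)=(-0.101100, 0.069300) → end (x,ẋ)=(-0.160538, -0.403704)
phase 2: p=0.1798, T=0.394, ωT=1.401773, cosh=2.154279, sinh=1.908118; start (x,ẋ)=(-0.160538, -0.403704) → end (x,ẋ)=(-0.769897, -3.180144)

1 0.4190 -0.1605 -0.4037
2 0.8130 -0.7699 -3.1801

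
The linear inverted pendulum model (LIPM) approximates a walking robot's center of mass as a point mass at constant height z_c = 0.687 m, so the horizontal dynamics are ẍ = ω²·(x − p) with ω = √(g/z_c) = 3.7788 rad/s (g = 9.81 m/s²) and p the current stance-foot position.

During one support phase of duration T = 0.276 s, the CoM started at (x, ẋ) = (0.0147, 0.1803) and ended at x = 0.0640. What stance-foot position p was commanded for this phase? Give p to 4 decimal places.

p = 0.0315

ωT = 3.7788·0.276 = 1.042949; cosh(ωT) = 1.594993, sinh(ωT) = 1.242579
x(T) = p + (x₀−p)·cosh(ωT) + (ẋ₀/ω)·sinh(ωT) ⇒ p·(1 − cosh) = x(T) − x₀·cosh − (ẋ₀/ω)·sinh
numerator   = 0.0640 − (0.0147)·1.594993 − (0.1803/3.7788)·1.242579 = -0.018734
denominator = 1 − 1.594993 = -0.594993
p = -0.018734 / -0.594993 = 0.0315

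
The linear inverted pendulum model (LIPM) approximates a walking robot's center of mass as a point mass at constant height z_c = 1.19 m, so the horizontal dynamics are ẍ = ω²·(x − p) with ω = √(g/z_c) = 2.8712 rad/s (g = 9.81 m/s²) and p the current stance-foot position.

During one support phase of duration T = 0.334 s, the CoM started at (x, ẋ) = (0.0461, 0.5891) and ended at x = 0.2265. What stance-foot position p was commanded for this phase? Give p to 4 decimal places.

p = 0.1427

ωT = 2.8712·0.334 = 0.958981; cosh(ωT) = 1.496160, sinh(ωT) = 1.112876
x(T) = p + (x₀−p)·cosh(ωT) + (ẋ₀/ω)·sinh(ωT) ⇒ p·(1 − cosh) = x(T) − x₀·cosh − (ẋ₀/ω)·sinh
numerator   = 0.2265 − (0.0461)·1.496160 − (0.5891/2.8712)·1.112876 = -0.070808
denominator = 1 − 1.496160 = -0.496160
p = -0.070808 / -0.496160 = 0.1427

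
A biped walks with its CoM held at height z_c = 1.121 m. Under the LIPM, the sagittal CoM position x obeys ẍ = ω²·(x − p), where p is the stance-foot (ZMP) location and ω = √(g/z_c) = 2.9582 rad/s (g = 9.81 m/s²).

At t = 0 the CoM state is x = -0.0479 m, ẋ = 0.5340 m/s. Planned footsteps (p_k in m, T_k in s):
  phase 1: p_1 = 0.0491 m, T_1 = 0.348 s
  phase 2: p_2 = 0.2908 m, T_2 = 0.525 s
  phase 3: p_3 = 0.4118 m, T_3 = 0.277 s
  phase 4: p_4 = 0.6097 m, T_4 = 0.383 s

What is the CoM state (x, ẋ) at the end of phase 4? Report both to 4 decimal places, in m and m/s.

phase 1: p=0.0491, T=0.348, ωT=1.029454, cosh=1.578369, sinh=1.221167; start (x,ẋ)=(-0.047900, 0.534000) → end (x,ẋ)=(0.116437, 0.492441)
phase 2: p=0.2908, T=0.525, ωT=1.553055, cosh=2.468743, sinh=2.257143; start (x,ẋ)=(0.116437, 0.492441) → end (x,ẋ)=(0.236082, 0.051477)
phase 3: p=0.4118, T=0.277, ωT=0.819421, cosh=1.354937, sinh=0.914250; start (x,ẋ)=(0.236082, 0.051477) → end (x,ẋ)=(0.189622, -0.405488)
phase 4: p=0.6097, T=0.383, ωT=1.132991, cosh=1.713498, sinh=1.391430; start (x,ẋ)=(0.189622, -0.405488) → end (x,ẋ)=(-0.300830, -2.423898)

x = -0.3008, ẋ = -2.4239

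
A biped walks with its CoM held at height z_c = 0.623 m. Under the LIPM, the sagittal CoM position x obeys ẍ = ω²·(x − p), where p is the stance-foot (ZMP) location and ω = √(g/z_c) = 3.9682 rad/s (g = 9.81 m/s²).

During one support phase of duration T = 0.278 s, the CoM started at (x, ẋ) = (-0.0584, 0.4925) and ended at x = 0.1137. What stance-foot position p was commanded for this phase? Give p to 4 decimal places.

p = -0.0668

ωT = 3.9682·0.278 = 1.103160; cosh(ωT) = 1.672747, sinh(ωT) = 1.340926
x(T) = p + (x₀−p)·cosh(ωT) + (ẋ₀/ω)·sinh(ωT) ⇒ p·(1 − cosh) = x(T) − x₀·cosh − (ẋ₀/ω)·sinh
numerator   = 0.1137 − (-0.0584)·1.672747 − (0.4925/3.9682)·1.340926 = 0.044964
denominator = 1 − 1.672747 = -0.672747
p = 0.044964 / -0.672747 = -0.0668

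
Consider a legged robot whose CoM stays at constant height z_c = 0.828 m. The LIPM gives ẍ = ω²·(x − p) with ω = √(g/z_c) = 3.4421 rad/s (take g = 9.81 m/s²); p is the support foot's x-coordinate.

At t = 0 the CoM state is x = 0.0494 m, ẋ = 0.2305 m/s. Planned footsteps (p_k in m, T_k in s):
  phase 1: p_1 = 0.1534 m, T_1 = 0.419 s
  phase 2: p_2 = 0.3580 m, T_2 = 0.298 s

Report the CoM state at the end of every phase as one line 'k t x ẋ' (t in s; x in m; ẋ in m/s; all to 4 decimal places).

phase 1: p=0.1534, T=0.419, ωT=1.442240, cosh=2.233279, sinh=1.996881; start (x,ẋ)=(0.049400, 0.230500) → end (x,ẋ)=(0.054860, -0.200070)
phase 2: p=0.3580, T=0.298, ωT=1.025746, cosh=1.573852, sinh=1.215323; start (x,ẋ)=(0.054860, -0.200070) → end (x,ẋ)=(-0.189737, -1.582994)

1 0.4190 0.0549 -0.2001
2 0.7170 -0.1897 -1.5830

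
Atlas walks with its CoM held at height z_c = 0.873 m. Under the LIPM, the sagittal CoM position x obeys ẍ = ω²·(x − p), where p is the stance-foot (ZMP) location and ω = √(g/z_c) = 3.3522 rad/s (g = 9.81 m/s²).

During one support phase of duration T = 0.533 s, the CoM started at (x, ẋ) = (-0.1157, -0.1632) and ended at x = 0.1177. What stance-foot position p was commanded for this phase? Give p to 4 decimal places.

p = -0.2968

ωT = 3.3522·0.533 = 1.786723; cosh(ωT) = 3.068682, sinh(ωT) = 2.901173
x(T) = p + (x₀−p)·cosh(ωT) + (ẋ₀/ω)·sinh(ωT) ⇒ p·(1 − cosh) = x(T) − x₀·cosh − (ẋ₀/ω)·sinh
numerator   = 0.1177 − (-0.1157)·3.068682 − (-0.1632/3.3522)·2.901173 = 0.613988
denominator = 1 − 3.068682 = -2.068682
p = 0.613988 / -2.068682 = -0.2968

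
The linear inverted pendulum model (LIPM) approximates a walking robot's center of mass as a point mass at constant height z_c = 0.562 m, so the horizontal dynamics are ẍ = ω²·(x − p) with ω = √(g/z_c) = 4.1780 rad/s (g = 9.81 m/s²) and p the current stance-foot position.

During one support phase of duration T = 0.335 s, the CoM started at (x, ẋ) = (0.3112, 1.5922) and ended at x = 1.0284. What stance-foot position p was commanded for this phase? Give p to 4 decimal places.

p = 0.3183

ωT = 4.1780·0.335 = 1.399630; cosh(ωT) = 2.150194, sinh(ωT) = 1.903506
x(T) = p + (x₀−p)·cosh(ωT) + (ẋ₀/ω)·sinh(ωT) ⇒ p·(1 − cosh) = x(T) − x₀·cosh − (ẋ₀/ω)·sinh
numerator   = 1.0284 − (0.3112)·2.150194 − (1.5922/4.1780)·1.903506 = -0.366150
denominator = 1 − 2.150194 = -1.150194
p = -0.366150 / -1.150194 = 0.3183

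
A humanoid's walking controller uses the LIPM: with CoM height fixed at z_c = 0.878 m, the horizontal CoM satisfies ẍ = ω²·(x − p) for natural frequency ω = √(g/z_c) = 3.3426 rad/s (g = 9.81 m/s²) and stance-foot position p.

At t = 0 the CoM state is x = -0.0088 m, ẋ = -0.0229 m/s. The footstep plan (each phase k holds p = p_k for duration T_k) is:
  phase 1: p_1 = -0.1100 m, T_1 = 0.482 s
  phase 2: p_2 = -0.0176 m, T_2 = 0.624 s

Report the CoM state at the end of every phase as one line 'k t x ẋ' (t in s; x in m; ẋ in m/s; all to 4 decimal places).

1 0.4820 0.1371 0.7537
2 1.1060 1.5083 5.1297

phase 1: p=-0.1100, T=0.482, ωT=1.611133, cosh=2.604072, sinh=2.404411; start (x,ẋ)=(-0.008800, -0.022900) → end (x,ẋ)=(0.137060, 0.753710)
phase 2: p=-0.0176, T=0.624, ωT=2.085782, cosh=4.087549, sinh=3.963339; start (x,ẋ)=(0.137060, 0.753710) → end (x,ẋ)=(1.508256, 5.129733)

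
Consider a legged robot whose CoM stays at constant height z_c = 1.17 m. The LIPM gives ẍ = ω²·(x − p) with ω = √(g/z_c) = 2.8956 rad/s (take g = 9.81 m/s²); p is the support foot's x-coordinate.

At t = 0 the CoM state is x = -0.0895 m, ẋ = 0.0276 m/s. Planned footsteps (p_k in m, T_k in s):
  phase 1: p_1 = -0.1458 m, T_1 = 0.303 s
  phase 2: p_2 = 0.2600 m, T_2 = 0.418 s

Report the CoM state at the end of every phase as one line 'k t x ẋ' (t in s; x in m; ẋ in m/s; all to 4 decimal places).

phase 1: p=-0.1458, T=0.303, ωT=0.877367, cosh=1.410218, sinh=0.994342; start (x,ẋ)=(-0.089500, 0.027600) → end (x,ẋ)=(-0.056927, 0.201022)
phase 2: p=0.2600, T=0.418, ωT=1.210361, cosh=1.826392, sinh=1.528303; start (x,ẋ)=(-0.056927, 0.201022) → end (x,ẋ)=(-0.212733, -1.035369)

1 0.3030 -0.0569 0.2010
2 0.7210 -0.2127 -1.0354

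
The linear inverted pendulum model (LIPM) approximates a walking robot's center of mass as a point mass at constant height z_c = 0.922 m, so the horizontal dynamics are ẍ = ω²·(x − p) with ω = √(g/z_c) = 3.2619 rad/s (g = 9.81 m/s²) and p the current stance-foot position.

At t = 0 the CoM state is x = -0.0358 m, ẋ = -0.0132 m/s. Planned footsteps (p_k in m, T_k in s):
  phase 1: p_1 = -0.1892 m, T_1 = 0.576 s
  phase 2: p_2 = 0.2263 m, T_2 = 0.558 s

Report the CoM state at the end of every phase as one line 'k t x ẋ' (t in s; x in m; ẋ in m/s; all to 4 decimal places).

1 0.5760 0.3117 1.5553
2 1.1340 1.9296 5.7630

phase 1: p=-0.1892, T=0.576, ωT=1.878854, cosh=3.349383, sinh=3.196618; start (x,ẋ)=(-0.035800, -0.013200) → end (x,ẋ)=(0.311660, 1.555297)
phase 2: p=0.2263, T=0.558, ωT=1.820140, cosh=3.167363, sinh=3.005360; start (x,ẋ)=(0.311660, 1.555297) → end (x,ẋ)=(1.929642, 5.762988)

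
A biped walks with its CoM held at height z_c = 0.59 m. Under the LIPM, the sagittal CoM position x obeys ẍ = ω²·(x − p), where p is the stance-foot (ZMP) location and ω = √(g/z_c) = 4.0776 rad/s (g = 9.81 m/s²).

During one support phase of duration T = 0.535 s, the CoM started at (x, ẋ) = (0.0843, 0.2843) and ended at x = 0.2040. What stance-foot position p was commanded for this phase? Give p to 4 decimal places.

ωT = 4.0776·0.535 = 2.181516; cosh(ωT) = 4.486299, sinh(ωT) = 4.373429
x(T) = p + (x₀−p)·cosh(ωT) + (ẋ₀/ω)·sinh(ωT) ⇒ p·(1 − cosh) = x(T) − x₀·cosh − (ẋ₀/ω)·sinh
numerator   = 0.2040 − (0.0843)·4.486299 − (0.2843/4.0776)·4.373429 = -0.479121
denominator = 1 − 4.486299 = -3.486299
p = -0.479121 / -3.486299 = 0.1374

p = 0.1374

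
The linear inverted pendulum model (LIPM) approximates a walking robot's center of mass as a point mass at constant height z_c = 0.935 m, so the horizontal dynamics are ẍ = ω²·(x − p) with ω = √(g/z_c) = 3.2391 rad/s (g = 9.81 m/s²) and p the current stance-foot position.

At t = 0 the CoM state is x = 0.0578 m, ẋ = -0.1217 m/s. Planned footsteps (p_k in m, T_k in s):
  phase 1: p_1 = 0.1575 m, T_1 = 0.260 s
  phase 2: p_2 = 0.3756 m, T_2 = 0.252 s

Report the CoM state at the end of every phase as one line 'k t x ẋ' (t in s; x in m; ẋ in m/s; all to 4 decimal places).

phase 1: p=0.1575, T=0.260, ωT=0.842166, cosh=1.376083, sinh=0.945307; start (x,ẋ)=(0.057800, -0.121700) → end (x,ẋ)=(-0.015213, -0.472745)
phase 2: p=0.3756, T=0.252, ωT=0.816253, cosh=1.352047, sinh=0.909962; start (x,ẋ)=(-0.015213, -0.472745) → end (x,ẋ)=(-0.285606, -1.791077)

1 0.2600 -0.0152 -0.4727
2 0.5120 -0.2856 -1.7911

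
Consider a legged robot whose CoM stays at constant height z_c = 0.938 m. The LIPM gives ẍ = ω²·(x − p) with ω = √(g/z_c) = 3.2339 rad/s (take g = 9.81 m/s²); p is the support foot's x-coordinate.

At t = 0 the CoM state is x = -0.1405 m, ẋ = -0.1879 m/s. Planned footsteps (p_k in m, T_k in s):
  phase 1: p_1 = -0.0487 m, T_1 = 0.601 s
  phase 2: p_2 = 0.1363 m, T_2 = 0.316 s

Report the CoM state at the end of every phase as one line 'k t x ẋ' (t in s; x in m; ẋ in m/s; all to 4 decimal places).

1 0.6010 -0.5745 -1.6849
2 0.9170 -1.6092 -5.4240

phase 1: p=-0.0487, T=0.601, ωT=1.943574, cosh=3.563428, sinh=3.420237; start (x,ẋ)=(-0.140500, -0.187900) → end (x,ẋ)=(-0.574550, -1.684941)
phase 2: p=0.1363, T=0.316, ωT=1.021912, cosh=1.569205, sinh=1.209299; start (x,ẋ)=(-0.574550, -1.684941) → end (x,ẋ)=(-1.609242, -5.423972)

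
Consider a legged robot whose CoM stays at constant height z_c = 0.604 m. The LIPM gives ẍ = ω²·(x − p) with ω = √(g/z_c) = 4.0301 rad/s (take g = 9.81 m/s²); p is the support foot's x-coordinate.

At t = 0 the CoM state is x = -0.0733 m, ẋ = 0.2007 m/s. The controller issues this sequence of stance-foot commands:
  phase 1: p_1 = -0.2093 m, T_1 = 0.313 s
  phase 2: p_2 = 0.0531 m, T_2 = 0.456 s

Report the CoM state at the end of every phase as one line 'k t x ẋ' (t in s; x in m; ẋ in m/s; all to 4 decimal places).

phase 1: p=-0.2093, T=0.313, ωT=1.261421, cosh=1.906843, sinh=1.623592; start (x,ẋ)=(-0.073300, 0.200700) → end (x,ẋ)=(0.130886, 1.272584)
phase 2: p=0.0531, T=0.456, ωT=1.837726, cosh=3.220706, sinh=3.061527; start (x,ẋ)=(0.130886, 1.272584) → end (x,ẋ)=(1.270364, 5.058364)

1 0.3130 0.1309 1.2726
2 0.7690 1.2704 5.0584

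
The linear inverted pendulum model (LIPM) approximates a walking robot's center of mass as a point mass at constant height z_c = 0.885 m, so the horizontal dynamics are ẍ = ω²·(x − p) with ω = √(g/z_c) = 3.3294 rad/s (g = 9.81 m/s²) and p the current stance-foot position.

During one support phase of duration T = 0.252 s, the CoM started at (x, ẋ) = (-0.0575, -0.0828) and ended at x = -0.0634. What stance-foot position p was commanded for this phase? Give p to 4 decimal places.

ωT = 3.3294·0.252 = 0.839009; cosh(ωT) = 1.373105, sinh(ωT) = 0.940967
x(T) = p + (x₀−p)·cosh(ωT) + (ẋ₀/ω)·sinh(ωT) ⇒ p·(1 − cosh) = x(T) − x₀·cosh − (ẋ₀/ω)·sinh
numerator   = -0.0634 − (-0.0575)·1.373105 − (-0.0828/3.3294)·0.940967 = 0.038955
denominator = 1 − 1.373105 = -0.373105
p = 0.038955 / -0.373105 = -0.1044

p = -0.1044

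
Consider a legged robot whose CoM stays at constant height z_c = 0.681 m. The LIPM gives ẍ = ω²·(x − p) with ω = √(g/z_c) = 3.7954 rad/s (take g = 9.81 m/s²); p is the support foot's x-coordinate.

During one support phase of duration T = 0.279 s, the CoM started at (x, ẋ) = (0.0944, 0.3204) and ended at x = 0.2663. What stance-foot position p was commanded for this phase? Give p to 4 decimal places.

p = -0.0110

ωT = 3.7954·0.279 = 1.058917; cosh(ωT) = 1.615038, sinh(ωT) = 1.268207
x(T) = p + (x₀−p)·cosh(ωT) + (ẋ₀/ω)·sinh(ωT) ⇒ p·(1 − cosh) = x(T) − x₀·cosh − (ẋ₀/ω)·sinh
numerator   = 0.2663 − (0.0944)·1.615038 − (0.3204/3.7954)·1.268207 = 0.006781
denominator = 1 − 1.615038 = -0.615038
p = 0.006781 / -0.615038 = -0.0110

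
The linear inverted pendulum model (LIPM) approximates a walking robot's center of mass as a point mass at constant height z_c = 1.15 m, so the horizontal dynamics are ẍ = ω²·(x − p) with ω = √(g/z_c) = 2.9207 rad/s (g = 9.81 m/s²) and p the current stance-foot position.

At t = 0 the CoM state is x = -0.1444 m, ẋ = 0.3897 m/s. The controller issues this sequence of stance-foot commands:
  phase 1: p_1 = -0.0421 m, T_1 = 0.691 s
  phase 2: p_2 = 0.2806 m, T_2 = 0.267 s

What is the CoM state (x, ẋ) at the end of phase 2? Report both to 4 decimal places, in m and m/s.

x = 0.1030, ẋ = -0.0448

phase 1: p=-0.0421, T=0.691, ωT=2.018204, cosh=3.828845, sinh=3.695951; start (x,ẋ)=(-0.144400, 0.389700) → end (x,ẋ)=(0.059349, 0.387797)
phase 2: p=0.2806, T=0.267, ωT=0.779827, cosh=1.319790, sinh=0.861305; start (x,ẋ)=(0.059349, 0.387797) → end (x,ẋ)=(0.102954, -0.044773)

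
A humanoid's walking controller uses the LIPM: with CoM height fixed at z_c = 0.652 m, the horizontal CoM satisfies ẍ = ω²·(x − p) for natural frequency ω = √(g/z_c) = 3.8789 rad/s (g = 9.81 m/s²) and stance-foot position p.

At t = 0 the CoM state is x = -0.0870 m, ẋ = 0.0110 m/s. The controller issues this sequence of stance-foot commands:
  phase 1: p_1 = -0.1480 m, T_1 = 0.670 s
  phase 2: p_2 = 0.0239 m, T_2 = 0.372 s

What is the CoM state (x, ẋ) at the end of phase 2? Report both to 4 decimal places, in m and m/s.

phase 1: p=-0.1480, T=0.670, ωT=2.598863, cosh=6.761398, sinh=6.687040; start (x,ẋ)=(-0.087000, 0.011000) → end (x,ẋ)=(0.283409, 1.656615)
phase 2: p=0.0239, T=0.372, ωT=1.442951, cosh=2.234699, sinh=1.998469; start (x,ẋ)=(0.283409, 1.656615) → end (x,ẋ)=(1.457338, 5.713713)

x = 1.4573, ẋ = 5.7137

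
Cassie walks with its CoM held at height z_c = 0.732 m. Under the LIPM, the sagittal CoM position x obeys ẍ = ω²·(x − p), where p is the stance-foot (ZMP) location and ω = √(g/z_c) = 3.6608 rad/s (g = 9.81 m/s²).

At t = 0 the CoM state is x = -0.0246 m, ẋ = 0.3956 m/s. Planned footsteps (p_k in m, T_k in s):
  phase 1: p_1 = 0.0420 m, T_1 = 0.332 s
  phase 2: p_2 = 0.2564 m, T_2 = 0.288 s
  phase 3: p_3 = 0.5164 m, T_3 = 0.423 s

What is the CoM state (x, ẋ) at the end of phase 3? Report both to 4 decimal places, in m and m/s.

phase 1: p=0.0420, T=0.332, ωT=1.215386, cosh=1.834095, sinh=1.537499; start (x,ẋ)=(-0.024600, 0.395600) → end (x,ẋ)=(0.085997, 0.350711)
phase 2: p=0.2564, T=0.288, ωT=1.054310, cosh=1.609214, sinh=1.260781; start (x,ẋ)=(0.085997, 0.350711) → end (x,ẋ)=(0.102971, -0.222119)
phase 3: p=0.5164, T=0.423, ωT=1.548518, cosh=2.458529, sinh=2.245966; start (x,ẋ)=(0.102971, -0.222119) → end (x,ẋ)=(-0.636301, -3.945314)

x = -0.6363, ẋ = -3.9453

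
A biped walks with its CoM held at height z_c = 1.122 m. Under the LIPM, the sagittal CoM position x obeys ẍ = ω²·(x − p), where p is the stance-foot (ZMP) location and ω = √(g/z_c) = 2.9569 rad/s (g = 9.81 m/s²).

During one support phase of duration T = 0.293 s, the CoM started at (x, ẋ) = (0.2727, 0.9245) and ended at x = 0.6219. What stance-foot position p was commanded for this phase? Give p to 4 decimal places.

ωT = 2.9569·0.293 = 0.866372; cosh(ωT) = 1.399370, sinh(ωT) = 0.978896
x(T) = p + (x₀−p)·cosh(ωT) + (ẋ₀/ω)·sinh(ωT) ⇒ p·(1 − cosh) = x(T) − x₀·cosh − (ẋ₀/ω)·sinh
numerator   = 0.6219 − (0.2727)·1.399370 − (0.9245/2.9569)·0.978896 = -0.065768
denominator = 1 − 1.399370 = -0.399370
p = -0.065768 / -0.399370 = 0.1647

p = 0.1647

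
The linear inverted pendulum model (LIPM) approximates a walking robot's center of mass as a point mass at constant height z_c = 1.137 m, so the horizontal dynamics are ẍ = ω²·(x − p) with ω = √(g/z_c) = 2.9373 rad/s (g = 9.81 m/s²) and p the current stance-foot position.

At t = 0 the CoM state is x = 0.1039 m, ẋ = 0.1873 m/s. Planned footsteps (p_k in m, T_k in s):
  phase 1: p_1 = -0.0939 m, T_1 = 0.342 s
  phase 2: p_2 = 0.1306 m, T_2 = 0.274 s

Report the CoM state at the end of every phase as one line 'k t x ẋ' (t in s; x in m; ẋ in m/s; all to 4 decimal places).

phase 1: p=-0.0939, T=0.342, ωT=1.004557, cosh=1.548452, sinh=1.182245; start (x,ẋ)=(0.103900, 0.187300) → end (x,ẋ)=(0.287771, 0.976907)
phase 2: p=0.1306, T=0.274, ωT=0.804820, cosh=1.341731, sinh=0.894563; start (x,ẋ)=(0.287771, 0.976907) → end (x,ẋ)=(0.639001, 1.723728)

1 0.3420 0.2878 0.9769
2 0.6160 0.6390 1.7237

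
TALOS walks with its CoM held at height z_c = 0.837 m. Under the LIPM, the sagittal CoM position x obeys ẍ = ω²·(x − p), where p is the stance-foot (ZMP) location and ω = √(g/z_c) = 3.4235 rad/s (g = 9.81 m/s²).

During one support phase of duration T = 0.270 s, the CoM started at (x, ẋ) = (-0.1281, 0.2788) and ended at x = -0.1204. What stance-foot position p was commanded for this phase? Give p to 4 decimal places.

ωT = 3.4235·0.270 = 0.924345; cosh(ωT) = 1.458504, sinh(ωT) = 1.061713
x(T) = p + (x₀−p)·cosh(ωT) + (ẋ₀/ω)·sinh(ωT) ⇒ p·(1 − cosh) = x(T) − x₀·cosh − (ẋ₀/ω)·sinh
numerator   = -0.1204 − (-0.1281)·1.458504 − (0.2788/3.4235)·1.061713 = -0.020028
denominator = 1 − 1.458504 = -0.458504
p = -0.020028 / -0.458504 = 0.0437

p = 0.0437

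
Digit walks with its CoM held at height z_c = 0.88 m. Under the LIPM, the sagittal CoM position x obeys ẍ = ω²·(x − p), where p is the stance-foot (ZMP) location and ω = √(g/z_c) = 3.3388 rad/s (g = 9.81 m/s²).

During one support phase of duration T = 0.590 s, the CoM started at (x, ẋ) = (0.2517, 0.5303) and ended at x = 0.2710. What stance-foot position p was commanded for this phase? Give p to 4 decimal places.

p = 0.4547

ωT = 3.3388·0.590 = 1.969892; cosh(ωT) = 3.654687, sinh(ωT) = 3.515215
x(T) = p + (x₀−p)·cosh(ωT) + (ẋ₀/ω)·sinh(ωT) ⇒ p·(1 − cosh) = x(T) − x₀·cosh − (ẋ₀/ω)·sinh
numerator   = 0.2710 − (0.2517)·3.654687 − (0.5303/3.3388)·3.515215 = -1.207205
denominator = 1 − 3.654687 = -2.654687
p = -1.207205 / -2.654687 = 0.4547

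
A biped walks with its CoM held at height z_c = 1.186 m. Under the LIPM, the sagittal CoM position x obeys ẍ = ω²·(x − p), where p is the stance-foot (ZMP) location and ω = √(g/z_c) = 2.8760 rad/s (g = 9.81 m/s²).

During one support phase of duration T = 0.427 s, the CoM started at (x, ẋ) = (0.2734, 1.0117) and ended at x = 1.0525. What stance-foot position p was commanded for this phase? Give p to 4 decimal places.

p = 0.0040

ωT = 2.8760·0.427 = 1.228052; cosh(ωT) = 1.853717, sinh(ωT) = 1.560854
x(T) = p + (x₀−p)·cosh(ωT) + (ẋ₀/ω)·sinh(ωT) ⇒ p·(1 − cosh) = x(T) − x₀·cosh − (ẋ₀/ω)·sinh
numerator   = 1.0525 − (0.2734)·1.853717 − (1.0117/2.8760)·1.560854 = -0.003373
denominator = 1 − 1.853717 = -0.853717
p = -0.003373 / -0.853717 = 0.0040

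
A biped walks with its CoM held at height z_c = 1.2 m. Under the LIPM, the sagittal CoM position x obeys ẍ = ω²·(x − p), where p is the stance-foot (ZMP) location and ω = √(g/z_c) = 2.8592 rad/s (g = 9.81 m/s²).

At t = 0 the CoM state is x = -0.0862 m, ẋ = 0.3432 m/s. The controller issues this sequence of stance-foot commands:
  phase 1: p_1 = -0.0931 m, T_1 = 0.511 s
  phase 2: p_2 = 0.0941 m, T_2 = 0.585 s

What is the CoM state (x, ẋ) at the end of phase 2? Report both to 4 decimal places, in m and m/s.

x = 1.0326, ẋ = 2.7980

phase 1: p=-0.0931, T=0.511, ωT=1.461051, cosh=2.271240, sinh=2.039248; start (x,ẋ)=(-0.086200, 0.343200) → end (x,ẋ)=(0.167350, 0.819721)
phase 2: p=0.0941, T=0.585, ωT=1.672632, cosh=2.756960, sinh=2.569208; start (x,ẋ)=(0.167350, 0.819721) → end (x,ẋ)=(1.032628, 2.798022)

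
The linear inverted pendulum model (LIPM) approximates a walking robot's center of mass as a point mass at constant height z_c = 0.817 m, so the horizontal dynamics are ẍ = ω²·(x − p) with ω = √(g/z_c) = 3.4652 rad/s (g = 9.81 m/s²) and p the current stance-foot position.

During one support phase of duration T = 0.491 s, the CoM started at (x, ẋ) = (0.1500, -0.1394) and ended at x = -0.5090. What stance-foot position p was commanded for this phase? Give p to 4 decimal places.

p = 0.4515

ωT = 3.4652·0.491 = 1.701413; cosh(ωT) = 2.832057, sinh(ωT) = 2.649632
x(T) = p + (x₀−p)·cosh(ωT) + (ẋ₀/ω)·sinh(ωT) ⇒ p·(1 − cosh) = x(T) − x₀·cosh − (ẋ₀/ω)·sinh
numerator   = -0.5090 − (0.1500)·2.832057 − (-0.1394/3.4652)·2.649632 = -0.827218
denominator = 1 − 2.832057 = -1.832057
p = -0.827218 / -1.832057 = 0.4515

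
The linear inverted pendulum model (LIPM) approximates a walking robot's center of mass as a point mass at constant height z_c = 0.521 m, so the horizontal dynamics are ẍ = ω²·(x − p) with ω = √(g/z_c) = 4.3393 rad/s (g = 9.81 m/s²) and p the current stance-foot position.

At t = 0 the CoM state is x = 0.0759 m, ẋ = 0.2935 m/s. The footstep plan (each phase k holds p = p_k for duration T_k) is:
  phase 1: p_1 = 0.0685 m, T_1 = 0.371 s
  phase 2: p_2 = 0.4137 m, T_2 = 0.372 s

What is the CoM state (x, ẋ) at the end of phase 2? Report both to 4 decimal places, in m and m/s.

phase 1: p=0.0685, T=0.371, ωT=1.609880, cosh=2.601062, sinh=2.401150; start (x,ẋ)=(0.075900, 0.293500) → end (x,ẋ)=(0.250156, 0.840515)
phase 2: p=0.4137, T=0.372, ωT=1.614220, cosh=2.611506, sinh=2.412460; start (x,ẋ)=(0.250156, 0.840515) → end (x,ẋ)=(0.453893, 0.482967)

x = 0.4539, ẋ = 0.4830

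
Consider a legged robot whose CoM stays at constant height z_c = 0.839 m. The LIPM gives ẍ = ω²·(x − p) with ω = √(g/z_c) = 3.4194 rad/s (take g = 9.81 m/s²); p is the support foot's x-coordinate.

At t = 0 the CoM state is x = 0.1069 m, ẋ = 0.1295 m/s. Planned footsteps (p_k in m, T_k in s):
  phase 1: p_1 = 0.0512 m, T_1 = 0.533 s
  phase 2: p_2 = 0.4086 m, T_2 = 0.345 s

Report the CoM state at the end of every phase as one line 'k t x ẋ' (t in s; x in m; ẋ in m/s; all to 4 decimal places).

1 0.5330 0.3421 0.9850
2 0.8780 0.7146 1.4188

phase 1: p=0.0512, T=0.533, ωT=1.822540, cosh=3.174585, sinh=3.012971; start (x,ẋ)=(0.106900, 0.129500) → end (x,ẋ)=(0.342132, 0.984961)
phase 2: p=0.4086, T=0.345, ωT=1.179693, cosh=1.780374, sinh=1.473001; start (x,ẋ)=(0.342132, 0.984961) → end (x,ẋ)=(0.714561, 1.418815)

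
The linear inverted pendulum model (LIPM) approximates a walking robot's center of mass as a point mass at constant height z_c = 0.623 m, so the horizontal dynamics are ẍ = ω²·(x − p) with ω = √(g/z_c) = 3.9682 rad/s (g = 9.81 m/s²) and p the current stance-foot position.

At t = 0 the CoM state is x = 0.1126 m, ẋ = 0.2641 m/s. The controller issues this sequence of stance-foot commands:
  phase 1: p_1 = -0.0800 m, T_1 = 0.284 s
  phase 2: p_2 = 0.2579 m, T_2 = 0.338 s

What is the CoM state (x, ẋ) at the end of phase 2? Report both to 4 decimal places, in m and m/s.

phase 1: p=-0.0800, T=0.284, ωT=1.126969, cosh=1.705151, sinh=1.381137; start (x,ẋ)=(0.112600, 0.264100) → end (x,ẋ)=(0.340332, 1.505899)
phase 2: p=0.2579, T=0.338, ωT=1.341252, cosh=2.042672, sinh=1.781154; start (x,ẋ)=(0.340332, 1.505899) → end (x,ẋ)=(1.102215, 3.658687)

x = 1.1022, ẋ = 3.6587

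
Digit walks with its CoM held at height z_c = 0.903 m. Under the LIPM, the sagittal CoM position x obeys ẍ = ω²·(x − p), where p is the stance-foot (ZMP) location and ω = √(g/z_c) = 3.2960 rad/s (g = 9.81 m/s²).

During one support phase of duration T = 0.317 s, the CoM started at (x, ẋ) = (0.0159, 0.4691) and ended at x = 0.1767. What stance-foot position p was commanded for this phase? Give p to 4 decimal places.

ωT = 3.2960·0.317 = 1.044832; cosh(ωT) = 1.597336, sinh(ωT) = 1.245585
x(T) = p + (x₀−p)·cosh(ωT) + (ẋ₀/ω)·sinh(ωT) ⇒ p·(1 − cosh) = x(T) − x₀·cosh − (ẋ₀/ω)·sinh
numerator   = 0.1767 − (0.0159)·1.597336 − (0.4691/3.2960)·1.245585 = -0.025974
denominator = 1 − 1.597336 = -0.597336
p = -0.025974 / -0.597336 = 0.0435

p = 0.0435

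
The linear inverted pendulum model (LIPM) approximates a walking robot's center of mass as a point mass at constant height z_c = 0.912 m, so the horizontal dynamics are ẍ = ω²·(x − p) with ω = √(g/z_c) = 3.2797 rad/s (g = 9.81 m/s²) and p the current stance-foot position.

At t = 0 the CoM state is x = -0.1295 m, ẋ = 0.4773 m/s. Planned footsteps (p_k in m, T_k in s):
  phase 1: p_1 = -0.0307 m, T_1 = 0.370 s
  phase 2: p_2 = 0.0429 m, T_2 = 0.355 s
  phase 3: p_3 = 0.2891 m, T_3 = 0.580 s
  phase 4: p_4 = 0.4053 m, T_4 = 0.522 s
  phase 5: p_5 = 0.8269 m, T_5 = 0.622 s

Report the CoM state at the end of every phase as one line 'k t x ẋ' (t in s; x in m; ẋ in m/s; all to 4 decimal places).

phase 1: p=-0.0307, T=0.370, ωT=1.213489, cosh=1.831182, sinh=1.534023; start (x,ẋ)=(-0.129500, 0.477300) → end (x,ẋ)=(0.011628, 0.376947)
phase 2: p=0.0429, T=0.355, ωT=1.164293, cosh=1.757901, sinh=1.445758; start (x,ẋ)=(0.011628, 0.376947) → end (x,ẋ)=(0.154093, 0.514355)
phase 3: p=0.2891, T=0.580, ωT=1.902226, cosh=3.425015, sinh=3.275779; start (x,ẋ)=(0.154093, 0.514355) → end (x,ẋ)=(0.340438, 0.311214)
phase 4: p=0.4053, T=0.522, ωT=1.712003, cosh=2.860277, sinh=2.679773; start (x,ẋ)=(0.340438, 0.311214) → end (x,ẋ)=(0.474064, 0.320100)
phase 5: p=0.8269, T=0.622, ωT=2.039973, cosh=3.910218, sinh=3.780186; start (x,ẋ)=(0.474064, 0.320100) → end (x,ẋ)=(-0.183816, -3.122750)

1 0.3700 0.0116 0.3769
2 0.7250 0.1541 0.5144
3 1.3050 0.3404 0.3112
4 1.8270 0.4741 0.3201
5 2.4490 -0.1838 -3.1227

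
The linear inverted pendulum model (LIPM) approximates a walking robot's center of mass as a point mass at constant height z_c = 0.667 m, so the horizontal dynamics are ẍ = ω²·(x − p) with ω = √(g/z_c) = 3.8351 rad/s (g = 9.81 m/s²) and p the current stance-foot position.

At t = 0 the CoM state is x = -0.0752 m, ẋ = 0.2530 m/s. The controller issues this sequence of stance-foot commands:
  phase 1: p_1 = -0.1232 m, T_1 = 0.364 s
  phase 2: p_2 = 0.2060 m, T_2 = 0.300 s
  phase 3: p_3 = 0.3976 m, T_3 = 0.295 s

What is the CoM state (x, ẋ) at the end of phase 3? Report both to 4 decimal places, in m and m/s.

x = 0.6948, ẋ = 1.5076

phase 1: p=-0.1232, T=0.364, ωT=1.395976, cosh=2.143254, sinh=1.895663; start (x,ẋ)=(-0.075200, 0.253000) → end (x,ẋ)=(0.104732, 0.891206)
phase 2: p=0.2060, T=0.300, ωT=1.150530, cosh=1.738168, sinh=1.421699; start (x,ẋ)=(0.104732, 0.891206) → end (x,ẋ)=(0.360356, 0.996918)
phase 3: p=0.3976, T=0.295, ωT=1.131355, cosh=1.711224, sinh=1.388628; start (x,ẋ)=(0.360356, 0.996918) → end (x,ẋ)=(0.694835, 1.507606)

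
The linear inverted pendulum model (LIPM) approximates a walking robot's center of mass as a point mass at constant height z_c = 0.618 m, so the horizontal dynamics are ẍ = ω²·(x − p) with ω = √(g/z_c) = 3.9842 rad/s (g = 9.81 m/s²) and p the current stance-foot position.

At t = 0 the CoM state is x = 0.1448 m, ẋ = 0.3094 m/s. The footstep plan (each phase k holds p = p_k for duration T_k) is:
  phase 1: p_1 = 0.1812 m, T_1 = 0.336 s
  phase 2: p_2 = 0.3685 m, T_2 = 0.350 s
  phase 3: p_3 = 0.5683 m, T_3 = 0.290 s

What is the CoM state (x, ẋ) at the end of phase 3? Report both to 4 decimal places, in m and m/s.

x = 0.0194, ẋ = -1.8686

phase 1: p=0.1812, T=0.336, ωT=1.338691, cosh=2.038119, sinh=1.775930; start (x,ẋ)=(0.144800, 0.309400) → end (x,ẋ)=(0.244925, 0.373040)
phase 2: p=0.3685, T=0.350, ωT=1.394470, cosh=2.140401, sinh=1.892436; start (x,ẋ)=(0.244925, 0.373040) → end (x,ẋ)=(0.281189, -0.133278)
phase 3: p=0.5683, T=0.290, ωT=1.155418, cosh=1.745138, sinh=1.430212; start (x,ẋ)=(0.281189, -0.133278) → end (x,ẋ)=(0.019409, -1.868618)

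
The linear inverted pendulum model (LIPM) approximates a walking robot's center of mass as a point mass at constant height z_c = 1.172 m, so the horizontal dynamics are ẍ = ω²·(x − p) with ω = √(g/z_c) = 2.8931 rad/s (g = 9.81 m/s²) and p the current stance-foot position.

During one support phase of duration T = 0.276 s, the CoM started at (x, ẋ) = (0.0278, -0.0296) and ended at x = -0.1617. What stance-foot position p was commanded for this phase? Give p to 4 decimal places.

p = 0.5646

ωT = 2.8931·0.276 = 0.798496; cosh(ωT) = 1.336100, sinh(ωT) = 0.886095
x(T) = p + (x₀−p)·cosh(ωT) + (ẋ₀/ω)·sinh(ωT) ⇒ p·(1 − cosh) = x(T) − x₀·cosh − (ẋ₀/ω)·sinh
numerator   = -0.1617 − (0.0278)·1.336100 − (-0.0296/2.8931)·0.886095 = -0.189778
denominator = 1 − 1.336100 = -0.336100
p = -0.189778 / -0.336100 = 0.5646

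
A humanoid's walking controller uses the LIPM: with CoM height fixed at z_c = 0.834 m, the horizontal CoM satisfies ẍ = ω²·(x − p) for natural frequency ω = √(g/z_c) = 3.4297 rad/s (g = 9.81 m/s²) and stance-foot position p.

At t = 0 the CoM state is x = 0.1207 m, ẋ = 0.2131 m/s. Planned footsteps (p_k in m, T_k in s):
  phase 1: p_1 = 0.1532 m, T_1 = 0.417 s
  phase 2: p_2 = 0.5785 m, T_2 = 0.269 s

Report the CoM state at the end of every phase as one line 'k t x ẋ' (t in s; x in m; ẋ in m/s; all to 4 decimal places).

phase 1: p=0.1532, T=0.417, ωT=1.430185, cosh=2.209368, sinh=1.970104; start (x,ẋ)=(0.120700, 0.213100) → end (x,ẋ)=(0.203805, 0.251218)
phase 2: p=0.5785, T=0.269, ωT=0.922589, cosh=1.456642, sinh=1.059154; start (x,ẋ)=(0.203805, 0.251218) → end (x,ẋ)=(0.110285, -0.995173)

1 0.4170 0.2038 0.2512
2 0.6860 0.1103 -0.9952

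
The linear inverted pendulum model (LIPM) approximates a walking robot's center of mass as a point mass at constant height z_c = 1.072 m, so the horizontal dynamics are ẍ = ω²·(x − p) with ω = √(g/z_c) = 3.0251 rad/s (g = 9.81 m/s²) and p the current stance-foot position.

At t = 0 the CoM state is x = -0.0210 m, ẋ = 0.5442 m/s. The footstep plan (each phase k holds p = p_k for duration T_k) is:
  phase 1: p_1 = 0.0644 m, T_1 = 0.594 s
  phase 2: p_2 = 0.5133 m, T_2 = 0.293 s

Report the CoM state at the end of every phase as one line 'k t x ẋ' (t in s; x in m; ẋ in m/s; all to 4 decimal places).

phase 1: p=0.0644, T=0.594, ωT=1.796909, cosh=3.098395, sinh=2.932584; start (x,ẋ)=(-0.021000, 0.544200) → end (x,ẋ)=(0.327354, 0.928532)
phase 2: p=0.5133, T=0.293, ωT=0.886354, cosh=1.419212, sinh=1.007056; start (x,ẋ)=(0.327354, 0.928532) → end (x,ẋ)=(0.558512, 0.751310)

1 0.5940 0.3274 0.9285
2 0.8870 0.5585 0.7513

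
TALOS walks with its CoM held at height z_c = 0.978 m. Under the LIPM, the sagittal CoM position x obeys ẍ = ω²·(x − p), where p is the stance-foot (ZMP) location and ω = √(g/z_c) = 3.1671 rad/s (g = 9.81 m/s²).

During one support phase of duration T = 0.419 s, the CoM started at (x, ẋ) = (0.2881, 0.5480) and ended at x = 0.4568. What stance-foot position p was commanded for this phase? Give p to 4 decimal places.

ωT = 3.1671·0.419 = 1.327015; cosh(ωT) = 2.017521, sinh(ωT) = 1.752253
x(T) = p + (x₀−p)·cosh(ωT) + (ẋ₀/ω)·sinh(ωT) ⇒ p·(1 − cosh) = x(T) − x₀·cosh − (ẋ₀/ω)·sinh
numerator   = 0.4568 − (0.2881)·2.017521 − (0.5480/3.1671)·1.752253 = -0.427638
denominator = 1 − 2.017521 = -1.017521
p = -0.427638 / -1.017521 = 0.4203

p = 0.4203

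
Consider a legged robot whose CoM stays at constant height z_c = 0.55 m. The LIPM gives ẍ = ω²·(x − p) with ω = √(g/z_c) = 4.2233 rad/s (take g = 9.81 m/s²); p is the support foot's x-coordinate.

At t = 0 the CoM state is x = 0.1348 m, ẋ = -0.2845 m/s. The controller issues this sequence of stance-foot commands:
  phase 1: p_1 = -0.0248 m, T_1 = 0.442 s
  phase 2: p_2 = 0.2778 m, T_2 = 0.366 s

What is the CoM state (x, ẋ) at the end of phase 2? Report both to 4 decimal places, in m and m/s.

x = 0.9386, ẋ = 3.0317

phase 1: p=-0.0248, T=0.442, ωT=1.866699, cosh=3.310772, sinh=3.156139; start (x,ẋ)=(0.134800, -0.284500) → end (x,ẋ)=(0.290988, 1.185445)
phase 2: p=0.2778, T=0.366, ωT=1.545728, cosh=2.452271, sinh=2.239114; start (x,ẋ)=(0.290988, 1.185445) → end (x,ẋ)=(0.938641, 3.031743)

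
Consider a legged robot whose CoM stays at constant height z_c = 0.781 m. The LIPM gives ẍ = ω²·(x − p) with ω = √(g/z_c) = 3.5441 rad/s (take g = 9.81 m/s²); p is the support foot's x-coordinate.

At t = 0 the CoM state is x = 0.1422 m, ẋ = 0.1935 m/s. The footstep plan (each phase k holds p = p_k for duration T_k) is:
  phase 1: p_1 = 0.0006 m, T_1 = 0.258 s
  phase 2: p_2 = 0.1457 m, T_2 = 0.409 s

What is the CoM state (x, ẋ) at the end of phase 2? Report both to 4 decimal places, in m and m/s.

phase 1: p=0.0006, T=0.258, ωT=0.914378, cosh=1.447994, sinh=1.047228; start (x,ẋ)=(0.142200, 0.193500) → end (x,ẋ)=(0.262812, 0.805733)
phase 2: p=0.1457, T=0.409, ωT=1.449537, cosh=2.247910, sinh=2.013231; start (x,ẋ)=(0.262812, 0.805733) → end (x,ẋ)=(0.866655, 2.646821)

x = 0.8667, ẋ = 2.6468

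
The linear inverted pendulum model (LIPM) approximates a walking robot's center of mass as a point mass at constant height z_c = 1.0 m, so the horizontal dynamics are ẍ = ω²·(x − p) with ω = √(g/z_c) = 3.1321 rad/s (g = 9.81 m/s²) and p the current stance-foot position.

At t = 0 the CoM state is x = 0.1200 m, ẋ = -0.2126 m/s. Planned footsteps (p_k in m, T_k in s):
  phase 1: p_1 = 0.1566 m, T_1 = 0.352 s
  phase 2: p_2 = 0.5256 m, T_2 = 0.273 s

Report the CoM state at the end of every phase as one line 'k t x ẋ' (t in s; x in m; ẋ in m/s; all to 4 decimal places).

phase 1: p=0.1566, T=0.352, ωT=1.102499, cosh=1.671862, sinh=1.339822; start (x,ẋ)=(0.120000, -0.212600) → end (x,ẋ)=(0.004466, -0.509028)
phase 2: p=0.5256, T=0.273, ωT=0.855063, cosh=1.388390, sinh=0.963133; start (x,ẋ)=(0.004466, -0.509028) → end (x,ẋ)=(-0.354466, -2.278799)

1 0.3520 0.0045 -0.5090
2 0.6250 -0.3545 -2.2788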